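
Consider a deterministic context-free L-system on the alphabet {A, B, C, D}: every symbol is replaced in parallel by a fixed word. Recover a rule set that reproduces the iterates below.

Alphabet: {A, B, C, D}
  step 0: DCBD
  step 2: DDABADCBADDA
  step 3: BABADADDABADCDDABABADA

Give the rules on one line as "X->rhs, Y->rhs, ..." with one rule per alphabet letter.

  step 2 ⇒ step 3: DDABADCBADDA ⇒ BA·BA·DA·D·DA·BA·DC·D·DA·BA·BA·DA
    A ↦ DA
    B ↦ D
    C ↦ DC
    D ↦ BA

A->DA, B->D, C->DC, D->BA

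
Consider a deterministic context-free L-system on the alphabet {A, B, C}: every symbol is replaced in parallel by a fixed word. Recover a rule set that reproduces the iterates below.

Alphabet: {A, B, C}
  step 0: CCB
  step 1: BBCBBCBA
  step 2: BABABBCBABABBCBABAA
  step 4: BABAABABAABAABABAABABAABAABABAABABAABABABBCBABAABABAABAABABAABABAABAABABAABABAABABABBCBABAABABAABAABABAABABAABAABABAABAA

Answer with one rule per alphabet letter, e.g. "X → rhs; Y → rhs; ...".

A->BAA, B->BA, C->BBC

  step 1 ⇒ step 2: BBCBBCBA ⇒ BA·BA·BBC·BA·BA·BBC·BA·BAA
    A ↦ BAA
    B ↦ BA
    C ↦ BBC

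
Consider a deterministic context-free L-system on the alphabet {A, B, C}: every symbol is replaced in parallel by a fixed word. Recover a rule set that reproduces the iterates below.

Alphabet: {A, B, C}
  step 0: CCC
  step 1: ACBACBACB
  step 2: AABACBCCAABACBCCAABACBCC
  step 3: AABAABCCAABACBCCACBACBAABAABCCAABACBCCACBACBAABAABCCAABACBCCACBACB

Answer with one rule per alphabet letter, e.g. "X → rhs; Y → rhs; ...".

  step 2 ⇒ step 3: AABACBCCAABACBCCAABACBCC ⇒ AAB·AAB·CC·AAB·ACB·CC·ACB·ACB·AAB·AAB·CC·AAB·ACB·CC·ACB·ACB·AAB·AAB·CC·AAB·ACB·CC·ACB·ACB
    A ↦ AAB
    B ↦ CC
    C ↦ ACB

A->AAB, B->CC, C->ACB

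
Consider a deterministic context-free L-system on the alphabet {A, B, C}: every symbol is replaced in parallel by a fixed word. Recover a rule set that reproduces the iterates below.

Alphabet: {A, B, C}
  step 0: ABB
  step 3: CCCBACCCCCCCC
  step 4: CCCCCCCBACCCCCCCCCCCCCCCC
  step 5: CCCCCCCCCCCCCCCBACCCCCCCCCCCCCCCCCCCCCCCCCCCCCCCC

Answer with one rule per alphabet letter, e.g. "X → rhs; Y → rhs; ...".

A->BA, B->C, C->CC

  step 4 ⇒ step 5: CCCCCCCBACCCCCCCCCCCCCCCC ⇒ CC·CC·CC·CC·CC·CC·CC·C·BA·CC·CC·CC·CC·CC·CC·CC·CC·CC·CC·CC·CC·CC·CC·CC·CC
    A ↦ BA
    B ↦ C
    C ↦ CC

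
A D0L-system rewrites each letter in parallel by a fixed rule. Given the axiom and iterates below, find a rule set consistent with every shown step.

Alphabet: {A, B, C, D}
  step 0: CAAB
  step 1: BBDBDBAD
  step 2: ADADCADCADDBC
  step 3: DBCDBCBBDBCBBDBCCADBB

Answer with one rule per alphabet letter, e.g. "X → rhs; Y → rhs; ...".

  step 2 ⇒ step 3: ADADCADCADDBC ⇒ DB·C·DB·C·BB·DB·C·BB·DB·C·C·AD·BB
    A ↦ DB
    B ↦ AD
    C ↦ BB
    D ↦ C

A->DB, B->AD, C->BB, D->C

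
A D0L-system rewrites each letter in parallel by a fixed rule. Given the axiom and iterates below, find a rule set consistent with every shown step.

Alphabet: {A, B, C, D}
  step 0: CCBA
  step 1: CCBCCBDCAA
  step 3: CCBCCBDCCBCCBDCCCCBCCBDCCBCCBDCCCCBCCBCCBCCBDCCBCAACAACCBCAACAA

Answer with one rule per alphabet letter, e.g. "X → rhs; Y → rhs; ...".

A->CAA, B->D, C->CCB, D->CC

  step 0 ⇒ step 1: CCBA ⇒ CCB·CCB·D·CAA
    A ↦ CAA
    B ↦ D
    C ↦ CCB
    D ↦ CC  (constrained at step 1)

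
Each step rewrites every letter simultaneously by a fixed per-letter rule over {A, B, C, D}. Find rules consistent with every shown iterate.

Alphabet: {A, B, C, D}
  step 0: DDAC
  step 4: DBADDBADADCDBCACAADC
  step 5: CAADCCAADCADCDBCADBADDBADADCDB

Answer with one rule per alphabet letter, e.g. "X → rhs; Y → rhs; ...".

A->AD, B->A, C->DB, D->C

  step 4 ⇒ step 5: DBADDBADADCDBCACAADC ⇒ C·A·AD·C·C·A·AD·C·AD·C·DB·C·A·DB·AD·DB·AD·AD·C·DB
    A ↦ AD
    B ↦ A
    C ↦ DB
    D ↦ C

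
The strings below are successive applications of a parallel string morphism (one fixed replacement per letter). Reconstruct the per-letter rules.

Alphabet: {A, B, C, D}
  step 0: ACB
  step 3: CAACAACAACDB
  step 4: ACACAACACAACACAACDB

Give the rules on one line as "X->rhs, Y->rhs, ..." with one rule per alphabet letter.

A->CA, B->DB, C->A, D->C

  step 3 ⇒ step 4: CAACAACAACDB ⇒ A·CA·CA·A·CA·CA·A·CA·CA·A·C·DB
    A ↦ CA
    B ↦ DB
    C ↦ A
    D ↦ C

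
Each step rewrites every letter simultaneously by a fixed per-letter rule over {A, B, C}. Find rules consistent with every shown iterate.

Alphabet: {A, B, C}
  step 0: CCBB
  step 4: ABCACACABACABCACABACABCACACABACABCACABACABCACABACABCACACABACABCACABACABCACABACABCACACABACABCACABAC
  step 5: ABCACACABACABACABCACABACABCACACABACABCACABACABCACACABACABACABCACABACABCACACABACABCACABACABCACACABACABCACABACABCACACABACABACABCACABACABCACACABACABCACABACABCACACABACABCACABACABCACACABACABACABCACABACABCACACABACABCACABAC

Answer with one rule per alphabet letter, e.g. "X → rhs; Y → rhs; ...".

  step 4 ⇒ step 5: ABCACACABACABCACABACABCACACABACABCACABACABCACABACABCACACABACABCACABACABCACABACABCACACABACABCACABAC ⇒ AB·CAC·AC·AB·AC·AB·AC·AB·CAC·AB·AC·AB·CAC·AC·AB·AC·AB·CAC·AB·AC·AB·CAC·AC·AB·AC·AB·AC·AB·CAC·AB·AC·AB·CAC·AC·AB·AC·AB·CAC·AB·AC·AB·CAC·AC·AB·AC·AB·CAC·AB·AC·AB·CAC·AC·AB·AC·AB·AC·AB·CAC·AB·AC·AB·CAC·AC·AB·AC·AB·CAC·AB·AC·AB·CAC·AC·AB·AC·AB·CAC·AB·AC·AB·CAC·AC·AB·AC·AB·AC·AB·CAC·AB·AC·AB·CAC·AC·AB·AC·AB·CAC·AB·AC
    A ↦ AB
    B ↦ CAC
    C ↦ AC

A->AB, B->CAC, C->AC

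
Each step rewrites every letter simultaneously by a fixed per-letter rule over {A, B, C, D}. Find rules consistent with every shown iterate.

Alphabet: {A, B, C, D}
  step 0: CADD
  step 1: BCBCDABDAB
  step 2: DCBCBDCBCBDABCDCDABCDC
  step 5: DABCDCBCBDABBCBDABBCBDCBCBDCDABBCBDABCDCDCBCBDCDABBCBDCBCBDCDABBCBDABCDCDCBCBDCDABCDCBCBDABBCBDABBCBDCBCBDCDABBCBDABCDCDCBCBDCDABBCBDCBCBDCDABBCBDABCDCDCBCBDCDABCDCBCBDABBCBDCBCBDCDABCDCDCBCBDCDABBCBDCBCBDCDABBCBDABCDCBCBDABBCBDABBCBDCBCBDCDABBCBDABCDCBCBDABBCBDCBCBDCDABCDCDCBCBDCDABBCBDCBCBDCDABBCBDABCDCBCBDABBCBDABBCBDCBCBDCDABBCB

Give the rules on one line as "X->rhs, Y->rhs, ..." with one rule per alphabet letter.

  step 1 ⇒ step 2: BCBCDABDAB ⇒ DC·BCB·DC·BCB·DAB·C·DC·DAB·C·DC
    A ↦ C
    B ↦ DC
    C ↦ BCB
    D ↦ DAB

A->C, B->DC, C->BCB, D->DAB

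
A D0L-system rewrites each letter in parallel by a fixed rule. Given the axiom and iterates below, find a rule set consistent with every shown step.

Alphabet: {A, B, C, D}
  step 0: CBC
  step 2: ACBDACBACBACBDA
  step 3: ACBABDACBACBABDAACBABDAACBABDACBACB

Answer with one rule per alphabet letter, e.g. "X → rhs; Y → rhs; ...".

  step 2 ⇒ step 3: ACBDACBACBACBDA ⇒ ACB·AB·DA·CB·ACB·AB·DA·ACB·AB·DA·ACB·AB·DA·CB·ACB
    A ↦ ACB
    B ↦ DA
    C ↦ AB
    D ↦ CB

A->ACB, B->DA, C->AB, D->CB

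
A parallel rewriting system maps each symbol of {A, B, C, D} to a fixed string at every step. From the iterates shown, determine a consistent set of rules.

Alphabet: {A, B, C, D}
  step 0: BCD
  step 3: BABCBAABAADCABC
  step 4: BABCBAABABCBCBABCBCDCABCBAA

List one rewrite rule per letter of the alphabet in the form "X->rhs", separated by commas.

A->BC, B->BA, C->A, D->DC

  step 3 ⇒ step 4: BABCBAABAADCABC ⇒ BA·BC·BA·A·BA·BC·BC·BA·BC·BC·DC·A·BC·BA·A
    A ↦ BC
    B ↦ BA
    C ↦ A
    D ↦ DC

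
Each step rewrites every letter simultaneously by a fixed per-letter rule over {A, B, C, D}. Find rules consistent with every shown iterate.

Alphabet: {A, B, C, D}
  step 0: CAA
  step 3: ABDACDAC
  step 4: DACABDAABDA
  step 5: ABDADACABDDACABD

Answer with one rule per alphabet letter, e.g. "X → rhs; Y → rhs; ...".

A->D, B->AC, C->A, D->AB

  step 4 ⇒ step 5: DACABDAABDA ⇒ AB·D·A·D·AC·AB·D·D·AC·AB·D
    A ↦ D
    B ↦ AC
    C ↦ A
    D ↦ AB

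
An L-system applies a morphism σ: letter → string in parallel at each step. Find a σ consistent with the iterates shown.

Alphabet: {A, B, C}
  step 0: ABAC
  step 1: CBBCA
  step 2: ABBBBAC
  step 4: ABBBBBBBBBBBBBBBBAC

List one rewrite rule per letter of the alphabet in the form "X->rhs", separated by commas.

  step 1 ⇒ step 2: CBBCA ⇒ A·BB·BB·A·C
    A ↦ C
    B ↦ BB
    C ↦ A

A->C, B->BB, C->A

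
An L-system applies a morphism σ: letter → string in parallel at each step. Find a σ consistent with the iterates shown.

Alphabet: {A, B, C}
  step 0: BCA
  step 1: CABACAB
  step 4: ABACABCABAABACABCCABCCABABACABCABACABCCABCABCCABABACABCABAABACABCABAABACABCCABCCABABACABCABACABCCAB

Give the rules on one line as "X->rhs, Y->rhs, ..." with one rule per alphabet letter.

A->CAB, B->C, C->ABA

  step 0 ⇒ step 1: BCA ⇒ C·ABA·CAB
    A ↦ CAB
    B ↦ C
    C ↦ ABA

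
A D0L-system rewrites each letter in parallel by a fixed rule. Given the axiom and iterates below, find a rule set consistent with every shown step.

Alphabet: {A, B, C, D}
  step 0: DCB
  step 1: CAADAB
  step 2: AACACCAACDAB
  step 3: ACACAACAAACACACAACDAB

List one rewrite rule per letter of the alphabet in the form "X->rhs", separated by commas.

  step 2 ⇒ step 3: AACACCAACDAB ⇒ AC·AC·A·AC·A·A·AC·AC·A·CA·AC·DAB
    A ↦ AC
    B ↦ DAB
    C ↦ A
    D ↦ CA

A->AC, B->DAB, C->A, D->CA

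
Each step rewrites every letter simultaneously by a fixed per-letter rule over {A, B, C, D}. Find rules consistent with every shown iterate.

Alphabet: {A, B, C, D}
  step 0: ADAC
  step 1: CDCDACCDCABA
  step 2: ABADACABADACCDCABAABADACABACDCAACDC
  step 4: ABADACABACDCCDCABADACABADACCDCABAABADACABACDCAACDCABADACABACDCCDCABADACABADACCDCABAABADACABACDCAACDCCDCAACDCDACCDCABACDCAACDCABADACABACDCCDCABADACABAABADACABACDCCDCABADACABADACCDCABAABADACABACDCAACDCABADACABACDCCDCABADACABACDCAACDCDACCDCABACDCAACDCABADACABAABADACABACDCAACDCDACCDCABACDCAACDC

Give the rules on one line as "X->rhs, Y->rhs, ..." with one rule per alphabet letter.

  step 1 ⇒ step 2: CDCDACCDCABA ⇒ ABA·DAC·ABA·DAC·CDC·ABA·ABA·DAC·ABA·CDC·AA·CDC
    A ↦ CDC
    B ↦ AA
    C ↦ ABA
    D ↦ DAC

A->CDC, B->AA, C->ABA, D->DAC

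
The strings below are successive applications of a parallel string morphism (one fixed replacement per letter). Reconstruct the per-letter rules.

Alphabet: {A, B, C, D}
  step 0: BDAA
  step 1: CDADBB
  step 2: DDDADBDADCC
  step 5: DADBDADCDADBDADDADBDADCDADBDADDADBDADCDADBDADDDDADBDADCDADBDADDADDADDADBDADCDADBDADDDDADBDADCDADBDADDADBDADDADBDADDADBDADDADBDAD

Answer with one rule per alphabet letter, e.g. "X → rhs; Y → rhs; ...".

A->B, B->C, C->DD, D->DAD

  step 1 ⇒ step 2: CDADBB ⇒ DD·DAD·B·DAD·C·C
    A ↦ B
    B ↦ C
    C ↦ DD
    D ↦ DAD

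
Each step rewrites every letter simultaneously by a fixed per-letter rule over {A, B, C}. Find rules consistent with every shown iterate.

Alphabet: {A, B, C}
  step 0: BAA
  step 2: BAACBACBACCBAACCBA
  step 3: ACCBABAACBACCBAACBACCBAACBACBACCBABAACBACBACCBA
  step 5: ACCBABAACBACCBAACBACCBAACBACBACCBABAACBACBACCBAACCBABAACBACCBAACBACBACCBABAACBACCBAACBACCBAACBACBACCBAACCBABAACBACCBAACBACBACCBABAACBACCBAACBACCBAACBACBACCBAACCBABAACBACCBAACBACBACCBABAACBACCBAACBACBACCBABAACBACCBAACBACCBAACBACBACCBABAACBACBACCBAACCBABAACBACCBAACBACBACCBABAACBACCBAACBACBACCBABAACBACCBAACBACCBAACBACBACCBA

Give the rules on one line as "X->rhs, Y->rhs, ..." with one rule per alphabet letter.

  step 2 ⇒ step 3: BAACBACBACCBAACCBA ⇒ ACC·BA·BA·ACB·ACC·BA·ACB·ACC·BA·ACB·ACB·ACC·BA·BA·ACB·ACB·ACC·BA
    A ↦ BA
    B ↦ ACC
    C ↦ ACB

A->BA, B->ACC, C->ACB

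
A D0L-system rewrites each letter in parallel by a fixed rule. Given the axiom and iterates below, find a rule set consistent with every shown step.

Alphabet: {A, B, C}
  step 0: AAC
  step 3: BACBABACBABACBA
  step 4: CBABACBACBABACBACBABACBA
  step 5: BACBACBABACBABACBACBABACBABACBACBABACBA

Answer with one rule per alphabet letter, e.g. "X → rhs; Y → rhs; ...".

A->BA, B->C, C->BA

  step 4 ⇒ step 5: CBABACBACBABACBACBABACBA ⇒ BA·C·BA·C·BA·BA·C·BA·BA·C·BA·C·BA·BA·C·BA·BA·C·BA·C·BA·BA·C·BA
    A ↦ BA
    B ↦ C
    C ↦ BA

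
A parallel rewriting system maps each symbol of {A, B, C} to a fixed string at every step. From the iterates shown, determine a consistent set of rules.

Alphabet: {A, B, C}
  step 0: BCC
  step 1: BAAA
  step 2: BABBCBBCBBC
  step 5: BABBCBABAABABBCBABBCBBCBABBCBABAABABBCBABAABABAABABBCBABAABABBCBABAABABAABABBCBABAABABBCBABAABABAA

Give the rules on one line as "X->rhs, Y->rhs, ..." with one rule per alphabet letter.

A->BBC, B->BA, C->A

  step 1 ⇒ step 2: BAAA ⇒ BA·BBC·BBC·BBC
    A ↦ BBC
    B ↦ BA
  step 0 ⇒ step 1: BCC ⇒ BA·A·A
    C ↦ A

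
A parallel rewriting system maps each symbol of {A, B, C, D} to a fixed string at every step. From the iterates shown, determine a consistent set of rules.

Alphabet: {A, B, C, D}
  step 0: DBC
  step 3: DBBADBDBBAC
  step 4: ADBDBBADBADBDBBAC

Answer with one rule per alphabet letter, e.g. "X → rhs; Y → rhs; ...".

A->B, B->DB, C->AC, D->A

  step 3 ⇒ step 4: DBBADBDBBAC ⇒ A·DB·DB·B·A·DB·A·DB·DB·B·AC
    A ↦ B
    B ↦ DB
    C ↦ AC
    D ↦ A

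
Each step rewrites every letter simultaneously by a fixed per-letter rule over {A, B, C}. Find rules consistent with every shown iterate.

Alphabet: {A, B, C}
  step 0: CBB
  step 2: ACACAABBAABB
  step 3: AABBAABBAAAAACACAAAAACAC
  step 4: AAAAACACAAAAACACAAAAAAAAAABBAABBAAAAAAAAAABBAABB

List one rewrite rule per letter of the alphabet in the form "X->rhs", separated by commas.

A->AA, B->AC, C->BB

  step 3 ⇒ step 4: AABBAABBAAAAACACAAAAACAC ⇒ AA·AA·AC·AC·AA·AA·AC·AC·AA·AA·AA·AA·AA·BB·AA·BB·AA·AA·AA·AA·AA·BB·AA·BB
    A ↦ AA
    B ↦ AC
    C ↦ BB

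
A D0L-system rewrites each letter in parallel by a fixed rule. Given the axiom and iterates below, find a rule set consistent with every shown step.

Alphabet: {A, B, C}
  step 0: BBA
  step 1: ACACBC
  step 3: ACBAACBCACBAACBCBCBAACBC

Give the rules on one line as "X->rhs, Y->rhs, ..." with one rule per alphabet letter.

  step 0 ⇒ step 1: BBA ⇒ AC·AC·BC
    A ↦ BC
    B ↦ AC
    C ↦ BA  (constrained at step 1)

A->BC, B->AC, C->BA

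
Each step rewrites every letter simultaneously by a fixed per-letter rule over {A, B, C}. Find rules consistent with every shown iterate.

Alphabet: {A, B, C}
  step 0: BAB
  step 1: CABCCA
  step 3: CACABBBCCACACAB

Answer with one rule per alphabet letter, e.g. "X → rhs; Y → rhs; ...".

A->BC, B->CA, C->B

  step 0 ⇒ step 1: BAB ⇒ CA·BC·CA
    A ↦ BC
    B ↦ CA
    C ↦ B  (constrained at step 1)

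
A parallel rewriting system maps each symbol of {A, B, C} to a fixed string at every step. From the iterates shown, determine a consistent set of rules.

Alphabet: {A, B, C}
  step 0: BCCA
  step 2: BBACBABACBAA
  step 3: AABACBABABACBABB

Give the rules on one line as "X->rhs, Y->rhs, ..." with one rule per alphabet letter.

  step 2 ⇒ step 3: BBACBABACBAA ⇒ A·A·B·ACB·A·B·A·B·ACB·A·B·B
    A ↦ B
    B ↦ A
    C ↦ ACB

A->B, B->A, C->ACB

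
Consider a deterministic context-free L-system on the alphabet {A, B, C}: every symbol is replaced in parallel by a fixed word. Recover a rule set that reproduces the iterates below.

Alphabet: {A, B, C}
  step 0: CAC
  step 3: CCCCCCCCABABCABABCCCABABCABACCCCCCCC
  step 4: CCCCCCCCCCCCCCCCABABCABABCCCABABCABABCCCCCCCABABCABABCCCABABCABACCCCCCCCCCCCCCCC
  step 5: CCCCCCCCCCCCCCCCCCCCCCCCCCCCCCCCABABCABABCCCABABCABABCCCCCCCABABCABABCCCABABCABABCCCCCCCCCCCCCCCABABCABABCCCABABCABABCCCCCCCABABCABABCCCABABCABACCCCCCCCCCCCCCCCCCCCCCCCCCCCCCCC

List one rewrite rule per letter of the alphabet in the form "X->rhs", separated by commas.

A->ABA, B->BC, C->CC

  step 4 ⇒ step 5: CCCCCCCCCCCCCCCCABABCABABCCCABABCABABCCCCCCCABABCABABCCCABABCABACCCCCCCCCCCCCCCC ⇒ CC·CC·CC·CC·CC·CC·CC·CC·CC·CC·CC·CC·CC·CC·CC·CC·ABA·BC·ABA·BC·CC·ABA·BC·ABA·BC·CC·CC·CC·ABA·BC·ABA·BC·CC·ABA·BC·ABA·BC·CC·CC·CC·CC·CC·CC·CC·ABA·BC·ABA·BC·CC·ABA·BC·ABA·BC·CC·CC·CC·ABA·BC·ABA·BC·CC·ABA·BC·ABA·CC·CC·CC·CC·CC·CC·CC·CC·CC·CC·CC·CC·CC·CC·CC·CC
    A ↦ ABA
    B ↦ BC
    C ↦ CC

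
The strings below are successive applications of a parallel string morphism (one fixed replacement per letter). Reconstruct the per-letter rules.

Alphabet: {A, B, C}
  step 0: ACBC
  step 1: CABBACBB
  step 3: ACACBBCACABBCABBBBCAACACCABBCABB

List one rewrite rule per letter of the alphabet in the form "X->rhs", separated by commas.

A->CA, B->AC, C->BB

  step 0 ⇒ step 1: ACBC ⇒ CA·BB·AC·BB
    A ↦ CA
    B ↦ AC
    C ↦ BB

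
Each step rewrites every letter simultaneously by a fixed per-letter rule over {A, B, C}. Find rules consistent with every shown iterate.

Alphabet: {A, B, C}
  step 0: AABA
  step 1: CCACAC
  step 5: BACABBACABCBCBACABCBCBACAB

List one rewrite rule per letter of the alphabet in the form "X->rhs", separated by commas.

A->C, B->ACA, C->B

  step 0 ⇒ step 1: AABA ⇒ C·C·ACA·C
    A ↦ C
    B ↦ ACA
    C ↦ B  (constrained at step 1)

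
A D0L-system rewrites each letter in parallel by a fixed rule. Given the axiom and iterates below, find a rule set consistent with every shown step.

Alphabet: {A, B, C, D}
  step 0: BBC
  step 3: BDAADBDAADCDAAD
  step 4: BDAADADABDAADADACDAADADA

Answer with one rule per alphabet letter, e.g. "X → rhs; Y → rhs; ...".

  step 3 ⇒ step 4: BDAADBDAADCDAAD ⇒ BD·A·AD·AD·A·BD·A·AD·AD·A·CD·A·AD·AD·A
    A ↦ AD
    B ↦ BD
    C ↦ CD
    D ↦ A

A->AD, B->BD, C->CD, D->A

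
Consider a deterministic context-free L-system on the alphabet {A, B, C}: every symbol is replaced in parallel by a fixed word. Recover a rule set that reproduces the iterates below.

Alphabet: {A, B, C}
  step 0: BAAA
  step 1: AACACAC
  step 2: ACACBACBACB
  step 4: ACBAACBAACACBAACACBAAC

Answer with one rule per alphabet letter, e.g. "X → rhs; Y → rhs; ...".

  step 1 ⇒ step 2: AACACAC ⇒ AC·AC·B·AC·B·AC·B
    A ↦ AC
    C ↦ B
  step 0 ⇒ step 1: BAAA ⇒ A·AC·AC·AC
    B ↦ A

A->AC, B->A, C->B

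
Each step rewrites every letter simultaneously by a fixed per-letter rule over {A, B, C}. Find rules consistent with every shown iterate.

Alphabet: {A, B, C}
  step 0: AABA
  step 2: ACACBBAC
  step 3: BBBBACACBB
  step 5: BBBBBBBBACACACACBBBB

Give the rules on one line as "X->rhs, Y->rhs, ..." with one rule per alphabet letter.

A->B, B->AC, C->B

  step 2 ⇒ step 3: ACACBBAC ⇒ B·B·B·B·AC·AC·B·B
    A ↦ B
    B ↦ AC
    C ↦ B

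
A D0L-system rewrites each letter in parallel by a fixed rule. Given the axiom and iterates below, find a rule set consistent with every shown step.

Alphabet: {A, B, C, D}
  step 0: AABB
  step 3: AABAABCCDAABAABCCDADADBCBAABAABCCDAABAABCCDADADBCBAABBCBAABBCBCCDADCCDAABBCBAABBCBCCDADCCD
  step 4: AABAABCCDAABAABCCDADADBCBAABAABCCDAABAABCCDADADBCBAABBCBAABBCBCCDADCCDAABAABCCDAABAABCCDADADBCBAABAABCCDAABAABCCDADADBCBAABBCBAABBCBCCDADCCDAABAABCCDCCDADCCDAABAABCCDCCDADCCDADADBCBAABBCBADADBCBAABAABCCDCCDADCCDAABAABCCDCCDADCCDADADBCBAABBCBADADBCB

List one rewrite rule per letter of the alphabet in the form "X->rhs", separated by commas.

A->AAB, B->CCD, C->AD, D->BCB

  step 3 ⇒ step 4: AABAABCCDAABAABCCDADADBCBAABAABCCDAABAABCCDADADBCBAABBCBAABBCBCCDADCCDAABBCBAABBCBCCDADCCD ⇒ AAB·AAB·CCD·AAB·AAB·CCD·AD·AD·BCB·AAB·AAB·CCD·AAB·AAB·CCD·AD·AD·BCB·AAB·BCB·AAB·BCB·CCD·AD·CCD·AAB·AAB·CCD·AAB·AAB·CCD·AD·AD·BCB·AAB·AAB·CCD·AAB·AAB·CCD·AD·AD·BCB·AAB·BCB·AAB·BCB·CCD·AD·CCD·AAB·AAB·CCD·CCD·AD·CCD·AAB·AAB·CCD·CCD·AD·CCD·AD·AD·BCB·AAB·BCB·AD·AD·BCB·AAB·AAB·CCD·CCD·AD·CCD·AAB·AAB·CCD·CCD·AD·CCD·AD·AD·BCB·AAB·BCB·AD·AD·BCB
    A ↦ AAB
    B ↦ CCD
    C ↦ AD
    D ↦ BCB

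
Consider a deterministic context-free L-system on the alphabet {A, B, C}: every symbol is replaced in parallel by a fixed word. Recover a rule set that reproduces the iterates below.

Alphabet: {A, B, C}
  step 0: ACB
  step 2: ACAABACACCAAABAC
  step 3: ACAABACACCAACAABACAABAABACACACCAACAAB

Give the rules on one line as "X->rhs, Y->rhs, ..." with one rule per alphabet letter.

A->AC, B->CA, C->AAB

  step 2 ⇒ step 3: ACAABACACCAAABAC ⇒ AC·AAB·AC·AC·CA·AC·AAB·AC·AAB·AAB·AC·AC·AC·CA·AC·AAB
    A ↦ AC
    B ↦ CA
    C ↦ AAB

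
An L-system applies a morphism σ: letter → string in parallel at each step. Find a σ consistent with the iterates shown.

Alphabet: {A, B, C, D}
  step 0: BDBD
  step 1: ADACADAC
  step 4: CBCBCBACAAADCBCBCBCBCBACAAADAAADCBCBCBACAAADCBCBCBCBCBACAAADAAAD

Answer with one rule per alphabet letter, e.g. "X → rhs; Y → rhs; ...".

  step 0 ⇒ step 1: BDBD ⇒ AD·AC·AD·AC
    B ↦ AD
    D ↦ AC
    A ↦ CB  (constrained at step 1)
    C ↦ AA  (constrained at step 1)

A->CB, B->AD, C->AA, D->AC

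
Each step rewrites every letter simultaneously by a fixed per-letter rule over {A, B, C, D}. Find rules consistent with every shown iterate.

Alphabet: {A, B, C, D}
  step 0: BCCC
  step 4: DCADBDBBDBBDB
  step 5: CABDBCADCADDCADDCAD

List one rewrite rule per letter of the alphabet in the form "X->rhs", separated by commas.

  step 4 ⇒ step 5: DCADBDBBDBBDB ⇒ CA·B·DB·CA·D·CA·D·D·CA·D·D·CA·D
    A ↦ DB
    B ↦ D
    C ↦ B
    D ↦ CA

A->DB, B->D, C->B, D->CA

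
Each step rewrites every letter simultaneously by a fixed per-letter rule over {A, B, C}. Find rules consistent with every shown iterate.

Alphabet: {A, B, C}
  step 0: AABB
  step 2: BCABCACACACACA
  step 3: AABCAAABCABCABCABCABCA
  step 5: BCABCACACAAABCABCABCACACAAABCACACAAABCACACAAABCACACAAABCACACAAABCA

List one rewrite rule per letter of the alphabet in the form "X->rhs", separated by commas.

A->CA, B->AA, C->B

  step 2 ⇒ step 3: BCABCACACACACA ⇒ AA·B·CA·AA·B·CA·B·CA·B·CA·B·CA·B·CA
    A ↦ CA
    B ↦ AA
    C ↦ B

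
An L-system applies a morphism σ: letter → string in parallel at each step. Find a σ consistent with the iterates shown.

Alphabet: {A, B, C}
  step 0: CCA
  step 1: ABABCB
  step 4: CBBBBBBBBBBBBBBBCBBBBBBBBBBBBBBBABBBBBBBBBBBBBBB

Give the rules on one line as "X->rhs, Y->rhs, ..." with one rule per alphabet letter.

  step 0 ⇒ step 1: CCA ⇒ AB·AB·CB
    A ↦ CB
    C ↦ AB
    B ↦ BB  (constrained at step 1)

A->CB, B->BB, C->AB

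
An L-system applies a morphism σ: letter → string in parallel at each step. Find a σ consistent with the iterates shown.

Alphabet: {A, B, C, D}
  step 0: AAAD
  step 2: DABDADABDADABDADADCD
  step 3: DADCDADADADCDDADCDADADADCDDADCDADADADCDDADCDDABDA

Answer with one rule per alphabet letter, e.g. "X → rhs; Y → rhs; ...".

A->DCD, B->ADA, C->B, D->DA

  step 2 ⇒ step 3: DABDADABDADABDADADCD ⇒ DA·DCD·ADA·DA·DCD·DA·DCD·ADA·DA·DCD·DA·DCD·ADA·DA·DCD·DA·DCD·DA·B·DA
    A ↦ DCD
    B ↦ ADA
    C ↦ B
    D ↦ DA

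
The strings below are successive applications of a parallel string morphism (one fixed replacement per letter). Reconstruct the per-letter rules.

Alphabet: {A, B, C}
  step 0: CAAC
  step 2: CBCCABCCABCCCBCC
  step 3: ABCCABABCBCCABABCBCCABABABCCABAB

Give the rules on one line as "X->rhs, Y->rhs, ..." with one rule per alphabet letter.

A->CB, B->CC, C->AB

  step 2 ⇒ step 3: CBCCABCCABCCCBCC ⇒ AB·CC·AB·AB·CB·CC·AB·AB·CB·CC·AB·AB·AB·CC·AB·AB
    A ↦ CB
    B ↦ CC
    C ↦ AB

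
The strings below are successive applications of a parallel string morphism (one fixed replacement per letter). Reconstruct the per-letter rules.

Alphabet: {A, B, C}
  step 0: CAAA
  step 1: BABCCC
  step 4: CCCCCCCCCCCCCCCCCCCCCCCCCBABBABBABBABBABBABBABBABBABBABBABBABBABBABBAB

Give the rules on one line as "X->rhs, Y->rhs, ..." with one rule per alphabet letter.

A->C, B->CC, C->BAB

  step 0 ⇒ step 1: CAAA ⇒ BAB·C·C·C
    A ↦ C
    C ↦ BAB
    B ↦ CC  (constrained at step 1)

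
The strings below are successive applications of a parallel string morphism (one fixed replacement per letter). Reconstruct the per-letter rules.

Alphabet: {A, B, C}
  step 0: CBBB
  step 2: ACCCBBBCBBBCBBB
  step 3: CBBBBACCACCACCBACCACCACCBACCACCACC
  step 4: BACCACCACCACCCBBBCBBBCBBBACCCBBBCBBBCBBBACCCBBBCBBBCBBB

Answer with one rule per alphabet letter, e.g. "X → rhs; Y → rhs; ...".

  step 3 ⇒ step 4: CBBBBACCACCACCBACCACCACCBACCACCACC ⇒ B·ACC·ACC·ACC·ACC·CB·B·B·CB·B·B·CB·B·B·ACC·CB·B·B·CB·B·B·CB·B·B·ACC·CB·B·B·CB·B·B·CB·B·B
    A ↦ CB
    B ↦ ACC
    C ↦ B

A->CB, B->ACC, C->B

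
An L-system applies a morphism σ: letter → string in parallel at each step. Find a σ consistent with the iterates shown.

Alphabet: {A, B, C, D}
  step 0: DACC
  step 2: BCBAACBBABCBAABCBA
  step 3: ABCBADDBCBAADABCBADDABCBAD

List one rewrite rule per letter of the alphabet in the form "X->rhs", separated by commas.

A->D, B->A, C->BCB, D->CBB

  step 2 ⇒ step 3: BCBAACBBABCBAABCBA ⇒ A·BCB·A·D·D·BCB·A·A·D·A·BCB·A·D·D·A·BCB·A·D
    A ↦ D
    B ↦ A
    C ↦ BCB
    D ↦ CBB  (constrained at step 0)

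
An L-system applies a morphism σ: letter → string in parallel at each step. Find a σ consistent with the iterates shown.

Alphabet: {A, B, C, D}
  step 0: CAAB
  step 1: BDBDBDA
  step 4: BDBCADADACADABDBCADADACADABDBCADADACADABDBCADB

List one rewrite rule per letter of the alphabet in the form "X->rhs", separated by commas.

  step 0 ⇒ step 1: CAAB ⇒ B·DB·DB·DA
    A ↦ DB
    B ↦ DA
    C ↦ B
    D ↦ CA  (constrained at step 1)

A->DB, B->DA, C->B, D->CA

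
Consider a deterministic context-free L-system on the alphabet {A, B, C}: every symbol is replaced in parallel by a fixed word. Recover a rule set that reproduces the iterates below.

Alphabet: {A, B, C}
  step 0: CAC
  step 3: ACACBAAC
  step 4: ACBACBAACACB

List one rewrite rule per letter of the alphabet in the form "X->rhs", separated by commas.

A->AC, B->A, C->B

  step 3 ⇒ step 4: ACACBAAC ⇒ AC·B·AC·B·A·AC·AC·B
    A ↦ AC
    B ↦ A
    C ↦ B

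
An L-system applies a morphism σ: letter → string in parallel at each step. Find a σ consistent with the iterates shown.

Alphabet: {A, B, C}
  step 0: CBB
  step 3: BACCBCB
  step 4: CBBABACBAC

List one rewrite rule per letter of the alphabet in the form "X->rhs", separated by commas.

  step 3 ⇒ step 4: BACCBCB ⇒ C·B·BA·BA·C·BA·C
    A ↦ B
    B ↦ C
    C ↦ BA

A->B, B->C, C->BA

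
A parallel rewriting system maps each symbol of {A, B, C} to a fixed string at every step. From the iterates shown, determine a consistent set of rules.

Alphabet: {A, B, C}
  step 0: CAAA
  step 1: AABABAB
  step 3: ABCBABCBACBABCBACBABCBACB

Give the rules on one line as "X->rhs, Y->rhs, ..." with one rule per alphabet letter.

A->AB, B->CB, C->A

  step 0 ⇒ step 1: CAAA ⇒ A·AB·AB·AB
    A ↦ AB
    C ↦ A
    B ↦ CB  (constrained at step 1)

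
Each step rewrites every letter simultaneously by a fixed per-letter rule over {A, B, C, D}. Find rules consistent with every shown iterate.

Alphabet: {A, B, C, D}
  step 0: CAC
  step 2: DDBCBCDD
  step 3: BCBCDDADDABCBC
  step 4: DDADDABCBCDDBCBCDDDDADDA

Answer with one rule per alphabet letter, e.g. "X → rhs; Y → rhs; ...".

A->DD, B->DD, C->A, D->BC

  step 3 ⇒ step 4: BCBCDDADDABCBC ⇒ DD·A·DD·A·BC·BC·DD·BC·BC·DD·DD·A·DD·A
    A ↦ DD
    B ↦ DD
    C ↦ A
    D ↦ BC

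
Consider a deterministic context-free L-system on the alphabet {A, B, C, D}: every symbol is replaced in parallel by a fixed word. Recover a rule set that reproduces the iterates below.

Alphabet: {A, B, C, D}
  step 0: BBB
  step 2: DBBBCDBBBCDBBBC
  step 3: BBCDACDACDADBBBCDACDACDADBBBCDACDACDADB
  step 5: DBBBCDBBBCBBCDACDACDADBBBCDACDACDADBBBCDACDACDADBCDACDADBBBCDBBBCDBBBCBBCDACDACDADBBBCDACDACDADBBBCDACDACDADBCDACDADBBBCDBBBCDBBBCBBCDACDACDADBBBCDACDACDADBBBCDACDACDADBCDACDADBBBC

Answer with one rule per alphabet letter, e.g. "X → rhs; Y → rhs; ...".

A->C, B->CDA, C->DB, D->BB

  step 2 ⇒ step 3: DBBBCDBBBCDBBBC ⇒ BB·CDA·CDA·CDA·DB·BB·CDA·CDA·CDA·DB·BB·CDA·CDA·CDA·DB
    B ↦ CDA
    C ↦ DB
    D ↦ BB
    A ↦ C  (constrained at step 3)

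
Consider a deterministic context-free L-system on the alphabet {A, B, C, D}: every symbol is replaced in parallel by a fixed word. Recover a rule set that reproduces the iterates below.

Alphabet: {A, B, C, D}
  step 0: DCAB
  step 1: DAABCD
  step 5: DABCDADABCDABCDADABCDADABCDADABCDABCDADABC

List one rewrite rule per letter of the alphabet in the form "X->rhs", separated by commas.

A->BC, B->D, C->A, D->DA

  step 0 ⇒ step 1: DCAB ⇒ DA·A·BC·D
    A ↦ BC
    B ↦ D
    C ↦ A
    D ↦ DA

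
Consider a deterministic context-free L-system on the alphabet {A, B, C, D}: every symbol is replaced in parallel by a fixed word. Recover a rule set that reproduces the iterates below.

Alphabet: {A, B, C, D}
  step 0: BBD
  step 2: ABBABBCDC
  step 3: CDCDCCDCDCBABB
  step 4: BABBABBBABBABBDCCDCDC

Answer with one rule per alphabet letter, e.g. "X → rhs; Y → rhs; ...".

  step 3 ⇒ step 4: CDCDCCDCDCBABB ⇒ B·AB·B·AB·B·B·AB·B·AB·B·DC·C·DC·DC
    A ↦ C
    B ↦ DC
    C ↦ B
    D ↦ AB

A->C, B->DC, C->B, D->AB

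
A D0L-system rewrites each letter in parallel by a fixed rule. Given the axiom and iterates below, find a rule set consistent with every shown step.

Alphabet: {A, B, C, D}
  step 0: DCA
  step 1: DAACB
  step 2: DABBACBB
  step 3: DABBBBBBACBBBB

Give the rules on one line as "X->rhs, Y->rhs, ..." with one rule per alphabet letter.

  step 2 ⇒ step 3: DABBACBB ⇒ DA·B·BB·BB·B·AC·BB·BB
    A ↦ B
    B ↦ BB
    C ↦ AC
    D ↦ DA

A->B, B->BB, C->AC, D->DA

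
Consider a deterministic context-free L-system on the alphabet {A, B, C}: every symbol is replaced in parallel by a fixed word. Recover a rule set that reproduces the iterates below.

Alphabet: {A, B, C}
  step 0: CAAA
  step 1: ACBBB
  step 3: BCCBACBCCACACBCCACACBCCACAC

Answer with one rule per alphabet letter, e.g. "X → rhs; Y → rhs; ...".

  step 0 ⇒ step 1: CAAA ⇒ AC·B·B·B
    A ↦ B
    C ↦ AC
    B ↦ BCC  (constrained at step 1)

A->B, B->BCC, C->AC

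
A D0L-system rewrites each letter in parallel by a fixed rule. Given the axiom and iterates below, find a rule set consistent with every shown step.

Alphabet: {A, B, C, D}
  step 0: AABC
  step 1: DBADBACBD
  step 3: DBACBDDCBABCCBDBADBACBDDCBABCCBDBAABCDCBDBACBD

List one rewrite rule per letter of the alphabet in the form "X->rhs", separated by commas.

A->DBA, B->CB, C->D, D->ABC

  step 0 ⇒ step 1: AABC ⇒ DBA·DBA·CB·D
    A ↦ DBA
    B ↦ CB
    C ↦ D
    D ↦ ABC  (constrained at step 1)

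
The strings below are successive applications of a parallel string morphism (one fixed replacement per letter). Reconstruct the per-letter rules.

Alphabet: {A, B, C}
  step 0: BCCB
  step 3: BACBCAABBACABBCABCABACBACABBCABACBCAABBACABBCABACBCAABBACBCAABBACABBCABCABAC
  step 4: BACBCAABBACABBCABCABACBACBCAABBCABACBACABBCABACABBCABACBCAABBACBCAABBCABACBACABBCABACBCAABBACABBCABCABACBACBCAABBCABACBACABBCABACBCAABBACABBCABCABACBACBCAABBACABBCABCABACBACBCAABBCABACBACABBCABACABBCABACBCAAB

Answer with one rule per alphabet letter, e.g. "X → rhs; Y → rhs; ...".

A->BCA, B->BAC, C->AB

  step 3 ⇒ step 4: BACBCAABBACABBCABCABACBACABBCABACBCAABBACABBCABACBCAABBACBCAABBACABBCABCABAC ⇒ BAC·BCA·AB·BAC·AB·BCA·BCA·BAC·BAC·BCA·AB·BCA·BAC·BAC·AB·BCA·BAC·AB·BCA·BAC·BCA·AB·BAC·BCA·AB·BCA·BAC·BAC·AB·BCA·BAC·BCA·AB·BAC·AB·BCA·BCA·BAC·BAC·BCA·AB·BCA·BAC·BAC·AB·BCA·BAC·BCA·AB·BAC·AB·BCA·BCA·BAC·BAC·BCA·AB·BAC·AB·BCA·BCA·BAC·BAC·BCA·AB·BCA·BAC·BAC·AB·BCA·BAC·AB·BCA·BAC·BCA·AB
    A ↦ BCA
    B ↦ BAC
    C ↦ AB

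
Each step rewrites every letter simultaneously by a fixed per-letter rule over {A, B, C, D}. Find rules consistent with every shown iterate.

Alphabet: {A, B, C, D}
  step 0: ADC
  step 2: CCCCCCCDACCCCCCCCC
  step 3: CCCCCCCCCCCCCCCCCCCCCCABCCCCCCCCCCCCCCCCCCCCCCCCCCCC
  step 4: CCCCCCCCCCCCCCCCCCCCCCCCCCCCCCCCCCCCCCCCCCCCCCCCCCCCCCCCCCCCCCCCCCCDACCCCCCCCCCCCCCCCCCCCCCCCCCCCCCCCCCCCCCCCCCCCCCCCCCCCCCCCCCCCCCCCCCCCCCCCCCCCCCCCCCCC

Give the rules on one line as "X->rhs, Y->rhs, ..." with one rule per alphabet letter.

A->C, B->DA, C->CCC, D->CAB

  step 3 ⇒ step 4: CCCCCCCCCCCCCCCCCCCCCCABCCCCCCCCCCCCCCCCCCCCCCCCCCCC ⇒ CCC·CCC·CCC·CCC·CCC·CCC·CCC·CCC·CCC·CCC·CCC·CCC·CCC·CCC·CCC·CCC·CCC·CCC·CCC·CCC·CCC·CCC·C·DA·CCC·CCC·CCC·CCC·CCC·CCC·CCC·CCC·CCC·CCC·CCC·CCC·CCC·CCC·CCC·CCC·CCC·CCC·CCC·CCC·CCC·CCC·CCC·CCC·CCC·CCC·CCC·CCC
    A ↦ C
    B ↦ DA
    C ↦ CCC
  step 2 ⇒ step 3: CCCCCCCDACCCCCCCCC ⇒ CCC·CCC·CCC·CCC·CCC·CCC·CCC·CAB·C·CCC·CCC·CCC·CCC·CCC·CCC·CCC·CCC·CCC
    D ↦ CAB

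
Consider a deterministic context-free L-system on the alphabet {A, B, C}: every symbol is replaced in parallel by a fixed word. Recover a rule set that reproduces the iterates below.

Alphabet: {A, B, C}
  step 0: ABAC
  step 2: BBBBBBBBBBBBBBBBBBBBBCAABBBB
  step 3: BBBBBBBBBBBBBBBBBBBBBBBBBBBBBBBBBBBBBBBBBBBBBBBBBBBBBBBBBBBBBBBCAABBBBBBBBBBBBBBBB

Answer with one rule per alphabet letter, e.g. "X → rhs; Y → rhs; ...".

  step 2 ⇒ step 3: BBBBBBBBBBBBBBBBBBBBBCAABBBB ⇒ BBB·BBB·BBB·BBB·BBB·BBB·BBB·BBB·BBB·BBB·BBB·BBB·BBB·BBB·BBB·BBB·BBB·BBB·BBB·BBB·BBB·CAA·BB·BB·BBB·BBB·BBB·BBB
    A ↦ BB
    B ↦ BBB
    C ↦ CAA

A->BB, B->BBB, C->CAA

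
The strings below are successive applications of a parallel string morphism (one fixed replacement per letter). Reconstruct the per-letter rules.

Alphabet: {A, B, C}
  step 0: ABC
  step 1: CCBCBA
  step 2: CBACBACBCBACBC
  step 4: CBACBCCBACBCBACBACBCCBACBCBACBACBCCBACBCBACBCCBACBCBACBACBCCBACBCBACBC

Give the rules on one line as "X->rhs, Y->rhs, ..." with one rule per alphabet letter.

A->C, B->CB, C->CBA

  step 1 ⇒ step 2: CCBCBA ⇒ CBA·CBA·CB·CBA·CB·C
    A ↦ C
    B ↦ CB
    C ↦ CBA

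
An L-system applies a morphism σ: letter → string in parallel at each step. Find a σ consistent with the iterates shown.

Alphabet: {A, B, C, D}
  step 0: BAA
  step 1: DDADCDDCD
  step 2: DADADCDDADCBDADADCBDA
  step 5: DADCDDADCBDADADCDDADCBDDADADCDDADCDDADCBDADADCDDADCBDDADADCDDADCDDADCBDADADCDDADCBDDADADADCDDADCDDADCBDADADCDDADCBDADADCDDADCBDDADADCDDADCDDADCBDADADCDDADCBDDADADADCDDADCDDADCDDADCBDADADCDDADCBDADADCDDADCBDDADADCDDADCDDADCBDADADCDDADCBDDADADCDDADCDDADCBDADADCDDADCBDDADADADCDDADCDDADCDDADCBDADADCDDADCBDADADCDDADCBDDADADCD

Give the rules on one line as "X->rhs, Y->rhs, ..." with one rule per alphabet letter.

  step 1 ⇒ step 2: DDADCDDCD ⇒ DA·DA·DCD·DA·DCB·DA·DA·DCB·DA
    A ↦ DCD
    C ↦ DCB
    D ↦ DA
  step 0 ⇒ step 1: BAA ⇒ DDA·DCD·DCD
    B ↦ DDA

A->DCD, B->DDA, C->DCB, D->DA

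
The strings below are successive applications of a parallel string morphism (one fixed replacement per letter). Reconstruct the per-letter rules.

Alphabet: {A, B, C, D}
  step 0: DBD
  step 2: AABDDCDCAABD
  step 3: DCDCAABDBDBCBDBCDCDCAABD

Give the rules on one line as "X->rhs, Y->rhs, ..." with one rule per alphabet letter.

  step 2 ⇒ step 3: AABDDCDCAABD ⇒ DC·DC·AA·BD·BD·BC·BD·BC·DC·DC·AA·BD
    A ↦ DC
    B ↦ AA
    C ↦ BC
    D ↦ BD

A->DC, B->AA, C->BC, D->BD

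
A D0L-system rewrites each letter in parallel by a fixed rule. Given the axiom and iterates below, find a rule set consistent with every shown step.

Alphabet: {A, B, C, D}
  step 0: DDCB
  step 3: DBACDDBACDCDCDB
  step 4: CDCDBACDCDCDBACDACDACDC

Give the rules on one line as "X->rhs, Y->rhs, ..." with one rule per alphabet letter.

  step 3 ⇒ step 4: DBACDDBACDCDCDB ⇒ CD·C·DB·A·CD·CD·C·DB·A·CD·A·CD·A·CD·C
    A ↦ DB
    B ↦ C
    C ↦ A
    D ↦ CD

A->DB, B->C, C->A, D->CD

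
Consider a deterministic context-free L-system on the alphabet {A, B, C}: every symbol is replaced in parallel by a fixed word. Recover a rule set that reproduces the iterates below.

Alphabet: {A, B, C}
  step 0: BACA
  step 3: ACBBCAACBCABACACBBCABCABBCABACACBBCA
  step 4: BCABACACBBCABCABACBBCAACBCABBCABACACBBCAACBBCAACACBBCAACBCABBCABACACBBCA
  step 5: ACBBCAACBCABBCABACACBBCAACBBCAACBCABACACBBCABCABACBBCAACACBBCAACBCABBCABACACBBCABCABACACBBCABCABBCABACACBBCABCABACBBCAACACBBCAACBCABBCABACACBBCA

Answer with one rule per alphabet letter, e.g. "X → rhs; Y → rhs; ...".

  step 4 ⇒ step 5: BCABACACBBCABCABACBBCAACBCABBCABACACBBCAACBBCAACACBBCAACBCABBCABACACBBCA ⇒ AC·B·BCA·AC·BCA·B·BCA·B·AC·AC·B·BCA·AC·B·BCA·AC·BCA·B·AC·AC·B·BCA·BCA·B·AC·B·BCA·AC·AC·B·BCA·AC·BCA·B·BCA·B·AC·AC·B·BCA·BCA·B·AC·AC·B·BCA·BCA·B·BCA·B·AC·AC·B·BCA·BCA·B·AC·B·BCA·AC·AC·B·BCA·AC·BCA·B·BCA·B·AC·AC·B·BCA
    A ↦ BCA
    B ↦ AC
    C ↦ B

A->BCA, B->AC, C->B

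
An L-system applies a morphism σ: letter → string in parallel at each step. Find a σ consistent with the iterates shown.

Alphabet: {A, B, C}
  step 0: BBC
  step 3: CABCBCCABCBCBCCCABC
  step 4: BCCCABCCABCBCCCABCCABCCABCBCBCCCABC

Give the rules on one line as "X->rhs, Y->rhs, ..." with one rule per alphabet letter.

  step 3 ⇒ step 4: CABCBCCABCBCBCCCABC ⇒ BC·C·CA·BC·CA·BC·BC·C·CA·BC·CA·BC·CA·BC·BC·BC·C·CA·BC
    A ↦ C
    B ↦ CA
    C ↦ BC

A->C, B->CA, C->BC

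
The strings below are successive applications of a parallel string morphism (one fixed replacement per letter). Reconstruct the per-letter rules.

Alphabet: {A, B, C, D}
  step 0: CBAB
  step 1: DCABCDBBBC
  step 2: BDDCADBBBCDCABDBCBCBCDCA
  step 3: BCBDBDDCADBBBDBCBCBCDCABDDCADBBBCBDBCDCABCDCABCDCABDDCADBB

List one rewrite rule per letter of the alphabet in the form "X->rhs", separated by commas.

A->DBB, B->BC, C->DCA, D->BD

  step 2 ⇒ step 3: BDDCADBBBCDCABDBCBCBCDCA ⇒ BC·BD·BD·DCA·DBB·BD·BC·BC·BC·DCA·BD·DCA·DBB·BC·BD·BC·DCA·BC·DCA·BC·DCA·BD·DCA·DBB
    A ↦ DBB
    B ↦ BC
    C ↦ DCA
    D ↦ BD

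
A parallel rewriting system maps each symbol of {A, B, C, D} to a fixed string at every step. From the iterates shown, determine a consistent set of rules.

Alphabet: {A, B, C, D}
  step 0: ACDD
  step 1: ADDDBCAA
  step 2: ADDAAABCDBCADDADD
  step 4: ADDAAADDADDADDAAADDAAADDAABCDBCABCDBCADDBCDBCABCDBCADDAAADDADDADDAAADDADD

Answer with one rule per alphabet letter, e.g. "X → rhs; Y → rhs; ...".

  step 1 ⇒ step 2: ADDDBCAA ⇒ ADD·A·A·A·BC·DBC·ADD·ADD
    A ↦ ADD
    B ↦ BC
    C ↦ DBC
    D ↦ A

A->ADD, B->BC, C->DBC, D->A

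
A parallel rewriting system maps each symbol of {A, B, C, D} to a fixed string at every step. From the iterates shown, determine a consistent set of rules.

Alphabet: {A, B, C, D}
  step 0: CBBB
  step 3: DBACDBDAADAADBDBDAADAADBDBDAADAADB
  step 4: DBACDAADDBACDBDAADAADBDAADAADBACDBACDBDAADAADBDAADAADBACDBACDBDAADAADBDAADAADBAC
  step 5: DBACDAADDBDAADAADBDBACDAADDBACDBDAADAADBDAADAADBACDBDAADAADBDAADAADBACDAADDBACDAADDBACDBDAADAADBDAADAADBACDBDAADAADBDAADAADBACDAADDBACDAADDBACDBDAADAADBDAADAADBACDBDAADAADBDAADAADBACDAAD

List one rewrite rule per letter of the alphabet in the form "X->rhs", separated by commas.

  step 4 ⇒ step 5: DBACDAADDBACDBDAADAADBDAADAADBACDBACDBDAADAADBDAADAADBACDBACDBDAADAADBDAADAADBAC ⇒ DB·AC·DAA·D·DB·DAA·DAA·DB·DB·AC·DAA·D·DB·AC·DB·DAA·DAA·DB·DAA·DAA·DB·AC·DB·DAA·DAA·DB·DAA·DAA·DB·AC·DAA·D·DB·AC·DAA·D·DB·AC·DB·DAA·DAA·DB·DAA·DAA·DB·AC·DB·DAA·DAA·DB·DAA·DAA·DB·AC·DAA·D·DB·AC·DAA·D·DB·AC·DB·DAA·DAA·DB·DAA·DAA·DB·AC·DB·DAA·DAA·DB·DAA·DAA·DB·AC·DAA·D
    A ↦ DAA
    B ↦ AC
    C ↦ D
    D ↦ DB

A->DAA, B->AC, C->D, D->DB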